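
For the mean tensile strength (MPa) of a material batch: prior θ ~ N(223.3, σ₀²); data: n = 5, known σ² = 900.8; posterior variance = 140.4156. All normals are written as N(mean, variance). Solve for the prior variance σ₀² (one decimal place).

For the Normal–Normal model with known σ², precisions add: τ_n = τ₀ + n/σ².
So 1/σ₀² = 1/140.4156 − 5/900.8 = 0.007122 − 0.005551 = 0.001571.
Hence σ₀² = 1/0.001571 ≈ 636.5.

σ₀² = 636.5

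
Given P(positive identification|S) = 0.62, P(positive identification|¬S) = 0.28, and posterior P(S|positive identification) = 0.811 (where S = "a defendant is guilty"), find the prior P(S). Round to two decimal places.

Bayes' rule in odds form gives O(S|E) = O(S)·[P(E|S)/P(E|¬S)], hence O(S) = O(S|E)/LR.
Posterior odds = 0.811/(1−0.811) = 4.2910. LR = 0.62/0.28 = 2.2143.
Prior odds = 4.2910/2.2143 = 1.9379, so P(S) = 1.9379/(1+1.9379) ≈ 0.66.

P(S) = 0.66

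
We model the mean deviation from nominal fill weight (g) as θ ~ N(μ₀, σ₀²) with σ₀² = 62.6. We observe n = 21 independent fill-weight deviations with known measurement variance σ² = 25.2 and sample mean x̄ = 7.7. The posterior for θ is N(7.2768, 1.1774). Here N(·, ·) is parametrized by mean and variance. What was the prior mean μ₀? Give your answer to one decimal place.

With known observation variance, the Normal–Normal posterior has precision τ_n = τ₀ + n/σ² and mean μ_n = (τ₀μ₀ + (n/σ²)x̄)/τ_n.
Here τ₀ = 1/62.6 = 0.015974 and τ_data = 21/25.2 = 0.833333, so τ_n = 0.849307.
Rearranging for μ₀: μ₀ = (μ_n·τ_n − τ_data·x̄)/τ₀ = (7.2768·0.849307 − 0.833333·7.7) / 0.015974 = -0.236427/0.015974 ≈ -14.8.

μ₀ = -14.8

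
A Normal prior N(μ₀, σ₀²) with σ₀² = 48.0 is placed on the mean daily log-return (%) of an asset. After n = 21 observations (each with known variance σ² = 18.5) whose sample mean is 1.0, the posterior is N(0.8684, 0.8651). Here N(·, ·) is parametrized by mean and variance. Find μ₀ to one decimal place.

μ₀ = -6.3

With known observation variance, the Normal–Normal posterior has precision τ_n = τ₀ + n/σ² and mean μ_n = (τ₀μ₀ + (n/σ²)x̄)/τ_n.
Here τ₀ = 1/48.0 = 0.020833 and τ_data = 21/18.5 = 1.135135, so τ_n = 1.155968.
Rearranging for μ₀: μ₀ = (μ_n·τ_n − τ_data·x̄)/τ₀ = (0.8684·1.155968 − 1.135135·1.0) / 0.020833 = -0.131292/0.020833 ≈ -6.3.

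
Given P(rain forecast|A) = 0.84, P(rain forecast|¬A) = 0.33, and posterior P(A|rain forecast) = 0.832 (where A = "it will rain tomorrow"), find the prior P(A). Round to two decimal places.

P(A) = 0.66

Bayes' rule in odds form gives O(A|E) = O(A)·[P(E|A)/P(E|¬A)], hence O(A) = O(A|E)/LR.
Posterior odds = 0.832/(1−0.832) = 4.9524. LR = 0.84/0.33 = 2.5455.
Prior odds = 4.9524/2.5455 = 1.9456, so P(A) = 1.9456/(1+1.9456) ≈ 0.66.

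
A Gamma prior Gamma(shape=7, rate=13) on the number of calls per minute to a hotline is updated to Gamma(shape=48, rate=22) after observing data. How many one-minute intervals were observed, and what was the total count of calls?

Gamma–Poisson conjugacy: posterior shape = α + Σxᵢ, posterior rate = β + n.
Matching: Σxᵢ = 48 − 7 = 41 and n = 22 − 13 = 9.

n = 9 one-minute intervals with total 41 calls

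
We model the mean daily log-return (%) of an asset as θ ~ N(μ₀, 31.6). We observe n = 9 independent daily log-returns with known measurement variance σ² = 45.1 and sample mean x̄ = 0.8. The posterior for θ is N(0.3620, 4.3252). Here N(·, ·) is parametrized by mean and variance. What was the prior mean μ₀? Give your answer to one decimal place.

The posterior mean is a precision-weighted average: μ_n = (τ₀μ₀ + τ_data·x̄)/(τ₀+τ_data), with τ₀=1/σ₀² and τ_data=n/σ².
Here τ₀ = 1/31.6 = 0.031646 and τ_data = 9/45.1 = 0.199557, so τ_n = 0.231203.
Rearranging for μ₀: μ₀ = (μ_n·τ_n − τ_data·x̄)/τ₀ = (0.3620·0.231203 − 0.199557·0.8) / 0.031646 = -0.075950/0.031646 ≈ -2.4.

μ₀ = -2.4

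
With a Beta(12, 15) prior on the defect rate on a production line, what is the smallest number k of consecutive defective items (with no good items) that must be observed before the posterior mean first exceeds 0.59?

k = 10

After k defective items and 0 good items the posterior is Beta(12+k, 15), with mean (12+k)/(12+15+k).
Set (12+k)/(27+k) > 0.59 and solve: k > (0.59·27 − 12)/(1 − 0.59) = 9.585.
The smallest integer exceeding 9.585 is 10, and checking k=10: (22)/(37) = 0.5946 > 0.59.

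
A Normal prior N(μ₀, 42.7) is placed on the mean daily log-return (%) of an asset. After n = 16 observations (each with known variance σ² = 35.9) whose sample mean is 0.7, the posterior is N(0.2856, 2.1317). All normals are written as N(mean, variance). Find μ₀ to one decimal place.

μ₀ = -7.6

The posterior mean is a precision-weighted average: μ_n = (τ₀μ₀ + τ_data·x̄)/(τ₀+τ_data), with τ₀=1/σ₀² and τ_data=n/σ².
Here τ₀ = 1/42.7 = 0.023419 and τ_data = 16/35.9 = 0.445682, so τ_n = 0.469101.
Rearranging for μ₀: μ₀ = (μ_n·τ_n − τ_data·x̄)/τ₀ = (0.2856·0.469101 − 0.445682·0.7) / 0.023419 = -0.178002/0.023419 ≈ -7.6.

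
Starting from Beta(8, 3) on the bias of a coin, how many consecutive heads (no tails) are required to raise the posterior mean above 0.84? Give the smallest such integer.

k = 8

After k heads and 0 tails the posterior is Beta(8+k, 3), with mean (8+k)/(8+3+k).
Set (8+k)/(11+k) > 0.84 and solve: k > (0.84·11 − 8)/(1 − 0.84) = 7.750.
The smallest integer exceeding 7.750 is 8, and checking k=8: (16)/(19) = 0.8421 > 0.84.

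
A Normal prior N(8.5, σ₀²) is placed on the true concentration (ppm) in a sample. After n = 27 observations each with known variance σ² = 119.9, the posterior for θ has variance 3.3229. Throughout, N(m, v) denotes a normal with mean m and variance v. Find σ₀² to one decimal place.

σ₀² = 13.2

Posterior precision equals prior precision plus data precision: 1/σ_n² = 1/σ₀² + n/σ².
So 1/σ₀² = 1/3.3229 − 27/119.9 = 0.300942 − 0.225188 = 0.075754.
Hence σ₀² = 1/0.075754 ≈ 13.2.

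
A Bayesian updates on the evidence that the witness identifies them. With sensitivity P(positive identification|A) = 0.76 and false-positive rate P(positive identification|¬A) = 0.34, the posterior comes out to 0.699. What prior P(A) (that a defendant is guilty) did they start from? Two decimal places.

In odds form, posterior odds = prior odds × likelihood ratio, so prior odds = posterior odds ÷ LR.
Posterior odds = 0.699/(1−0.699) = 2.3223. LR = 0.76/0.34 = 2.2353.
Prior odds = 2.3223/2.2353 = 1.0389, so P(A) = 1.0389/(1+1.0389) ≈ 0.51.

P(A) = 0.51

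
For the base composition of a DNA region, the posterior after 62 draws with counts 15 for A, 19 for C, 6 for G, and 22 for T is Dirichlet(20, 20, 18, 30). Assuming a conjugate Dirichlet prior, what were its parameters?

For a Dirichlet(α) prior with multinomial counts c, the posterior is Dirichlet(α + c) componentwise.
Subtract each count from the matching posterior parameter: 20−15=5, 20−19=1, 18−6=12, 30−22=8.

Dirichlet(5, 1, 12, 8)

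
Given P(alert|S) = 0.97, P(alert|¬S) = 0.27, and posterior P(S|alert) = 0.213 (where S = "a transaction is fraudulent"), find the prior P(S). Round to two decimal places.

P(S) = 0.07

In odds form, posterior odds = prior odds × likelihood ratio, so prior odds = posterior odds ÷ LR.
Posterior odds = 0.213/(1−0.213) = 0.2706. LR = 0.97/0.27 = 3.5926.
Prior odds = 0.2706/3.5926 = 0.0753, so P(S) = 0.0753/(1+0.0753) ≈ 0.07.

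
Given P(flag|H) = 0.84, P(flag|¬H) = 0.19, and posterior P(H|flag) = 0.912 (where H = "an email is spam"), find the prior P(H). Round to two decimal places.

P(H) = 0.70

In odds form, posterior odds = prior odds × likelihood ratio, so prior odds = posterior odds ÷ LR.
Posterior odds = 0.912/(1−0.912) = 10.3636. LR = 0.84/0.19 = 4.4211.
Prior odds = 10.3636/4.4211 = 2.3441, so P(H) = 2.3441/(1+2.3441) ≈ 0.70.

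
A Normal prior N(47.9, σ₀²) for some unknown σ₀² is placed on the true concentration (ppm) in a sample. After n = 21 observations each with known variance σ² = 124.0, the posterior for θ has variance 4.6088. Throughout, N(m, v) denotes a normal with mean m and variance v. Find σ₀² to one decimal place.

σ₀² = 21.0

Posterior precision equals prior precision plus data precision: 1/σ_n² = 1/σ₀² + n/σ².
So 1/σ₀² = 1/4.6088 − 21/124.0 = 0.216976 − 0.169355 = 0.047621.
Hence σ₀² = 1/0.047621 ≈ 21.0.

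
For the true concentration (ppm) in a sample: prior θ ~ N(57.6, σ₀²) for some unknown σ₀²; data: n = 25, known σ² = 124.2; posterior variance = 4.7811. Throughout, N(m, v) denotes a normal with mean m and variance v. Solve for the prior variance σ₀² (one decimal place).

Posterior precision equals prior precision plus data precision: 1/σ_n² = 1/σ₀² + n/σ².
So 1/σ₀² = 1/4.7811 − 25/124.2 = 0.209157 − 0.201288 = 0.007869.
Hence σ₀² = 1/0.007869 ≈ 127.1.

σ₀² = 127.1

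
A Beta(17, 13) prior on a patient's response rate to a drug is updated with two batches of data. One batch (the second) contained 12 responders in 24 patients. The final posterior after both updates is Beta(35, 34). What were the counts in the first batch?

6 responders and 9 non-responders

Because Beta–binomial updating is additive in the counts, the combined data contributed (α_post−α_prior, β_post−β_prior) successes and failures.
Total across both batches: 35−17=18 responders, 34−13=21 non-responders.
Subtract the second batch: 18−12=6 responders and 21−12=9 non-responders.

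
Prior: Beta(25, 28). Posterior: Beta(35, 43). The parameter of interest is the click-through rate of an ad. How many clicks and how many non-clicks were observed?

10 clicks and 15 non-clicks

Beta is conjugate to the binomial likelihood: posterior = Beta(a+s, b+f).
Match parameters: s=35−25=10, f=43−28=15.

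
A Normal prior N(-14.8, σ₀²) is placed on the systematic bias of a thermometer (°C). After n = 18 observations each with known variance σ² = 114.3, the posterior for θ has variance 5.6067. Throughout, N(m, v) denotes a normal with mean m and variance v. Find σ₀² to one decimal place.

σ₀² = 47.9

Posterior precision equals prior precision plus data precision: 1/σ_n² = 1/σ₀² + n/σ².
So 1/σ₀² = 1/5.6067 − 18/114.3 = 0.178358 − 0.157480 = 0.020878.
Hence σ₀² = 1/0.020878 ≈ 47.9.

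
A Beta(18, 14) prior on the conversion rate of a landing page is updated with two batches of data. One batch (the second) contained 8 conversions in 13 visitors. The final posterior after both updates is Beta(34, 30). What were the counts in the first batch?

8 conversions and 11 bounces

Because Beta–binomial updating is additive in the counts, the combined data contributed (α_post−α_prior, β_post−β_prior) successes and failures.
Total across both batches: 34−18=16 conversions, 30−14=16 bounces.
Subtract the second batch: 16−8=8 conversions and 16−5=11 bounces.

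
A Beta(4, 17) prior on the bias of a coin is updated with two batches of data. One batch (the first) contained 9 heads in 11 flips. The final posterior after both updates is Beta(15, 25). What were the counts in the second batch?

2 heads and 6 tails

Sequential conjugate updates are equivalent to a single update on the pooled data, so total successes = posterior α − prior α and total failures = posterior β − prior β.
Total across both batches: 15−4=11 heads, 25−17=8 tails.
Subtract the first batch: 11−9=2 heads and 8−2=6 tails.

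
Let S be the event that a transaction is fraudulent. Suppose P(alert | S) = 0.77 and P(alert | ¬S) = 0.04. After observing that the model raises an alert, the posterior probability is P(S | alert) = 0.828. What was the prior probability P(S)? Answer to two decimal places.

Bayes' rule in odds form gives O(S|E) = O(S)·[P(E|S)/P(E|¬S)], hence O(S) = O(S|E)/LR.
Posterior odds = 0.828/(1−0.828) = 4.8140. LR = 0.77/0.04 = 19.2500.
Prior odds = 4.8140/19.2500 = 0.2501, so P(S) = 0.2501/(1+0.2501) ≈ 0.20.

P(S) = 0.20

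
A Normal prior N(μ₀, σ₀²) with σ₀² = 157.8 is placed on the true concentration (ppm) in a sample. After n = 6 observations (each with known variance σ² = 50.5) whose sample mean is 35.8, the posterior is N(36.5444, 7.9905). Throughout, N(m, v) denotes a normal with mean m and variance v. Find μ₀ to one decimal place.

The posterior mean is a precision-weighted average: μ_n = (τ₀μ₀ + τ_data·x̄)/(τ₀+τ_data), with τ₀=1/σ₀² and τ_data=n/σ².
Here τ₀ = 1/157.8 = 0.006337 and τ_data = 6/50.5 = 0.118812, so τ_n = 0.125149.
Rearranging for μ₀: μ₀ = (μ_n·τ_n − τ_data·x̄)/τ₀ = (36.5444·0.125149 − 0.118812·35.8) / 0.006337 = 0.320026/0.006337 ≈ 50.5.

μ₀ = 50.5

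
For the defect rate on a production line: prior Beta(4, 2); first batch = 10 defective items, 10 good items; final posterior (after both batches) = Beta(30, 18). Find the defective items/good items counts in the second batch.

Sequential conjugate updates are equivalent to a single update on the pooled data, so total successes = posterior α − prior α and total failures = posterior β − prior β.
Total across both batches: 30−4=26 defective items, 18−2=16 good items.
Subtract the first batch: 26−10=16 defective items and 16−10=6 good items.

16 defective items and 6 good items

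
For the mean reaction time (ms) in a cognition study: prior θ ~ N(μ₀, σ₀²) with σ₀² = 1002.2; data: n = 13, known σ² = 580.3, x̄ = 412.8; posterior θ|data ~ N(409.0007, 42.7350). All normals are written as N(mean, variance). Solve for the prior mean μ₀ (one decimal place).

The posterior mean is a precision-weighted average: μ_n = (τ₀μ₀ + τ_data·x̄)/(τ₀+τ_data), with τ₀=1/σ₀² and τ_data=n/σ².
Here τ₀ = 1/1002.2 = 0.000998 and τ_data = 13/580.3 = 0.022402, so τ_n = 0.023400.
Rearranging for μ₀: μ₀ = (μ_n·τ_n − τ_data·x̄)/τ₀ = (409.0007·0.023400 − 0.022402·412.8) / 0.000998 = 0.323071/0.000998 ≈ 323.7.

μ₀ = 323.7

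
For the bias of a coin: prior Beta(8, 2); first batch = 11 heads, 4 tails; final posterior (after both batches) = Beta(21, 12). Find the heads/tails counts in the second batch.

Because Beta–binomial updating is additive in the counts, the combined data contributed (α_post−α_prior, β_post−β_prior) successes and failures.
Total across both batches: 21−8=13 heads, 12−2=10 tails.
Subtract the first batch: 13−11=2 heads and 10−4=6 tails.

2 heads and 6 tails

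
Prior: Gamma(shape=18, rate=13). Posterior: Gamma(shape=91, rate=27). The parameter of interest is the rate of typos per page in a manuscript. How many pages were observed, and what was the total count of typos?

A Gamma(α, β) prior (rate parametrization) on a Poisson rate with n observations summing to S gives posterior Gamma(α+S, β+n).
Matching: Σxᵢ = 91 − 18 = 73 and n = 27 − 13 = 14.

n = 14 pages with total 73 typos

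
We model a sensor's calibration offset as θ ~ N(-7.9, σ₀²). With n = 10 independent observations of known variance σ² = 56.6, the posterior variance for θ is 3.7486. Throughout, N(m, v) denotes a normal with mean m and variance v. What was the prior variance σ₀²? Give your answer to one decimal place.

σ₀² = 11.1

For the Normal–Normal model with known σ², precisions add: τ_n = τ₀ + n/σ².
So 1/σ₀² = 1/3.7486 − 10/56.6 = 0.266766 − 0.176678 = 0.090088.
Hence σ₀² = 1/0.090088 ≈ 11.1.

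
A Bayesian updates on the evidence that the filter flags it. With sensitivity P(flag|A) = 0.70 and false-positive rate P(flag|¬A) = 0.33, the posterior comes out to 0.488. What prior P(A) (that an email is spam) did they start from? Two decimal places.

P(A) = 0.31

Bayes' rule in odds form gives O(A|E) = O(A)·[P(E|A)/P(E|¬A)], hence O(A) = O(A|E)/LR.
Posterior odds = 0.488/(1−0.488) = 0.9531. LR = 0.70/0.33 = 2.1212.
Prior odds = 0.9531/2.1212 = 0.4493, so P(A) = 0.4493/(1+0.4493) ≈ 0.31.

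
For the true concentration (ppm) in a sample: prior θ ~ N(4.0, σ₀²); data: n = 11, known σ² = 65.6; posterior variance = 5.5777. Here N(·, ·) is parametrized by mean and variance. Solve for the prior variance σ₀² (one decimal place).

For the Normal–Normal model with known σ², precisions add: τ_n = τ₀ + n/σ².
So 1/σ₀² = 1/5.5777 − 11/65.6 = 0.179285 − 0.167683 = 0.011602.
Hence σ₀² = 1/0.011602 ≈ 86.2.

σ₀² = 86.2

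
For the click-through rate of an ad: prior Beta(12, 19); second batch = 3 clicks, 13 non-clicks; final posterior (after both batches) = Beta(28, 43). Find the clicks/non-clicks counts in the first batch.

Sequential conjugate updates are equivalent to a single update on the pooled data, so total successes = posterior α − prior α and total failures = posterior β − prior β.
Total across both batches: 28−12=16 clicks, 43−19=24 non-clicks.
Subtract the second batch: 16−3=13 clicks and 24−13=11 non-clicks.

13 clicks and 11 non-clicks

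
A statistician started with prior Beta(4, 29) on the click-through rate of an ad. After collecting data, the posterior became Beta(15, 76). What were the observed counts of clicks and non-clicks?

11 clicks and 47 non-clicks

Beta is conjugate to the binomial likelihood: posterior = Beta(α+s, β+f).
Match parameters: s=15−4=11, f=76−29=47.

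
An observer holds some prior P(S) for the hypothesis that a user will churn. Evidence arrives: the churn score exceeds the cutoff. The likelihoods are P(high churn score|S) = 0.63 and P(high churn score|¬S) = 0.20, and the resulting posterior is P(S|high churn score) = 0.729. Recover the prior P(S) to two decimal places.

P(S) = 0.46

In odds form, posterior odds = prior odds × likelihood ratio, so prior odds = posterior odds ÷ LR.
Posterior odds = 0.729/(1−0.729) = 2.6900. LR = 0.63/0.20 = 3.1500.
Prior odds = 2.6900/3.1500 = 0.8540, so P(S) = 0.8540/(1+0.8540) ≈ 0.46.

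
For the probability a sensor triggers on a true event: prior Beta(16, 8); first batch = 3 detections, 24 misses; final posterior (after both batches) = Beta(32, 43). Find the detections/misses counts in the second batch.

13 detections and 11 misses

Sequential conjugate updates are equivalent to a single update on the pooled data, so total successes = posterior α − prior α and total failures = posterior β − prior β.
Total across both batches: 32−16=16 detections, 43−8=35 misses.
Subtract the first batch: 16−3=13 detections and 35−24=11 misses.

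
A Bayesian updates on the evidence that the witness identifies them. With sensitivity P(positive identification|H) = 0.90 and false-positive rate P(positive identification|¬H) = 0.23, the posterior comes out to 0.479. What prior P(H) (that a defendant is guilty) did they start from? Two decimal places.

Bayes' rule in odds form gives O(H|E) = O(H)·[P(E|H)/P(E|¬H)], hence O(H) = O(H|E)/LR.
Posterior odds = 0.479/(1−0.479) = 0.9194. LR = 0.90/0.23 = 3.9130.
Prior odds = 0.9194/3.9130 = 0.2350, so P(H) = 0.2350/(1+0.2350) ≈ 0.19.

P(H) = 0.19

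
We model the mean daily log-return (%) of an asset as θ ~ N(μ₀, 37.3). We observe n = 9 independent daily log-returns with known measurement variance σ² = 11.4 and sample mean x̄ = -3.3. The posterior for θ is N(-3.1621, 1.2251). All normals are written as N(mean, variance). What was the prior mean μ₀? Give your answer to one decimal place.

With known observation variance, the Normal–Normal posterior has precision τ_n = τ₀ + n/σ² and mean μ_n = (τ₀μ₀ + (n/σ²)x̄)/τ_n.
Here τ₀ = 1/37.3 = 0.026810 and τ_data = 9/11.4 = 0.789474, so τ_n = 0.816284.
Rearranging for μ₀: μ₀ = (μ_n·τ_n − τ_data·x̄)/τ₀ = (-3.1621·0.816284 − 0.789474·-3.3) / 0.026810 = 0.024093/0.026810 ≈ 0.9.

μ₀ = 0.9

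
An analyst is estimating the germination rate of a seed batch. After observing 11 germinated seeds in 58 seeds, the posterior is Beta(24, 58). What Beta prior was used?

A Beta(α, β) prior with s successes and f failures in binomial data gives a Beta(α+s, β+f) posterior.
Subtract the data counts: 24−11=13, 58−47=11.

Beta(13, 11)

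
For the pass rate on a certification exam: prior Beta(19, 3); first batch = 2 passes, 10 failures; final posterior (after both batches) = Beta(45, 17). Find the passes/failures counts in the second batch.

Because Beta–binomial updating is additive in the counts, the combined data contributed (α_post−α_prior, β_post−β_prior) successes and failures.
Total across both batches: 45−19=26 passes, 17−3=14 failures.
Subtract the first batch: 26−2=24 passes and 14−10=4 failures.

24 passes and 4 failures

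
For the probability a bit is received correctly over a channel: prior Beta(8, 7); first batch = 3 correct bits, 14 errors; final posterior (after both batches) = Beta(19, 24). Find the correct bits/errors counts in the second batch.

Because Beta–binomial updating is additive in the counts, the combined data contributed (α_post−α_prior, β_post−β_prior) successes and failures.
Total across both batches: 19−8=11 correct bits, 24−7=17 errors.
Subtract the first batch: 11−3=8 correct bits and 17−14=3 errors.

8 correct bits and 3 errors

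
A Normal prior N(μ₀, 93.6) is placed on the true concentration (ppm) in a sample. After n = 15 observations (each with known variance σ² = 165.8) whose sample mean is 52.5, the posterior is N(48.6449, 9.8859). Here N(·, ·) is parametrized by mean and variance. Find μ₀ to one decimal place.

μ₀ = 16.0

The posterior mean is a precision-weighted average: μ_n = (τ₀μ₀ + τ_data·x̄)/(τ₀+τ_data), with τ₀=1/σ₀² and τ_data=n/σ².
Here τ₀ = 1/93.6 = 0.010684 and τ_data = 15/165.8 = 0.090470, so τ_n = 0.101154.
Rearranging for μ₀: μ₀ = (μ_n·τ_n − τ_data·x̄)/τ₀ = (48.6449·0.101154 − 0.090470·52.5) / 0.010684 = 0.170951/0.010684 ≈ 16.0.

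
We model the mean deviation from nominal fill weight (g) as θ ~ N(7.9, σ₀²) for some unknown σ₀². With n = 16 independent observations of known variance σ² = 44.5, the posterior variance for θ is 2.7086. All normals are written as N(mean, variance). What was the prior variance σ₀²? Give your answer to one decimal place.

σ₀² = 103.7

Posterior precision equals prior precision plus data precision: 1/σ_n² = 1/σ₀² + n/σ².
So 1/σ₀² = 1/2.7086 − 16/44.5 = 0.369194 − 0.359551 = 0.009643.
Hence σ₀² = 1/0.009643 ≈ 103.7.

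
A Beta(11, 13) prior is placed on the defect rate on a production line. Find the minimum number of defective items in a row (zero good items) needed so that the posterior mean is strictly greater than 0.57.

After k defective items and 0 good items the posterior is Beta(11+k, 13), with mean (11+k)/(11+13+k).
Set (11+k)/(24+k) > 0.57 and solve: k > (0.57·24 − 11)/(1 − 0.57) = 6.233.
The smallest integer exceeding 6.233 is 7.

k = 7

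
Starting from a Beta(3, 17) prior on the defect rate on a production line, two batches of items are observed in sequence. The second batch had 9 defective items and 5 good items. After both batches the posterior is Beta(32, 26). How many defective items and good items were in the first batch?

20 defective items and 4 good items

Sequential conjugate updates are equivalent to a single update on the pooled data, so total successes = posterior α − prior α and total failures = posterior β − prior β.
Total across both batches: 32−3=29 defective items, 26−17=9 good items.
Subtract the second batch: 29−9=20 defective items and 9−5=4 good items.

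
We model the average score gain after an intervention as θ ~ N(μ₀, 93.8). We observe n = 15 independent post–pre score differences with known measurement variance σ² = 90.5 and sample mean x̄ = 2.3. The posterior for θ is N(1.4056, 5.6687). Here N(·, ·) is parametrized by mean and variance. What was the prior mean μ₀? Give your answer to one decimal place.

μ₀ = -12.5

The posterior mean is a precision-weighted average: μ_n = (τ₀μ₀ + τ_data·x̄)/(τ₀+τ_data), with τ₀=1/σ₀² and τ_data=n/σ².
Here τ₀ = 1/93.8 = 0.010661 and τ_data = 15/90.5 = 0.165746, so τ_n = 0.176407.
Rearranging for μ₀: μ₀ = (μ_n·τ_n − τ_data·x̄)/τ₀ = (1.4056·0.176407 − 0.165746·2.3) / 0.010661 = -0.133258/0.010661 ≈ -12.5.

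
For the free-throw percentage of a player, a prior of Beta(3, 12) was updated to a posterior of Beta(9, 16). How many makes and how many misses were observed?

A Beta(α, β) prior with s successes and f failures in binomial data gives a Beta(α+s, β+f) posterior.
Match parameters: s=9−3=6, f=16−12=4.

6 makes and 4 misses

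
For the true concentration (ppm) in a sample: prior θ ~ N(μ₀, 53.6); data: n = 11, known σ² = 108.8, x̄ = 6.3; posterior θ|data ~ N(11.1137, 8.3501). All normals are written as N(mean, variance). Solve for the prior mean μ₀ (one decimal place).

With known observation variance, the Normal–Normal posterior has precision τ_n = τ₀ + n/σ² and mean μ_n = (τ₀μ₀ + (n/σ²)x̄)/τ_n.
Here τ₀ = 1/53.6 = 0.018657 and τ_data = 11/108.8 = 0.101103, so τ_n = 0.119760.
Rearranging for μ₀: μ₀ = (μ_n·τ_n − τ_data·x̄)/τ₀ = (11.1137·0.119760 − 0.101103·6.3) / 0.018657 = 0.694028/0.018657 ≈ 37.2.

μ₀ = 37.2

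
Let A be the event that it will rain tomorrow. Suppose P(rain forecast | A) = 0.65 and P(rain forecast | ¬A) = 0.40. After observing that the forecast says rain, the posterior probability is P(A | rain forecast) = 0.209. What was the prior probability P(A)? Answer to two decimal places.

P(A) = 0.14

In odds form, posterior odds = prior odds × likelihood ratio, so prior odds = posterior odds ÷ LR.
Posterior odds = 0.209/(1−0.209) = 0.2642. LR = 0.65/0.40 = 1.6250.
Prior odds = 0.2642/1.6250 = 0.1626, so P(A) = 0.1626/(1+0.1626) ≈ 0.14.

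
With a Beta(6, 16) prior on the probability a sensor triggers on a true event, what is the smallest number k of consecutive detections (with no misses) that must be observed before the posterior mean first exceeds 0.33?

After k detections and 0 misses the posterior is Beta(6+k, 16), with mean (6+k)/(6+16+k).
Set (6+k)/(22+k) > 0.33 and solve: k > (0.33·22 − 6)/(1 − 0.33) = 1.881.
The smallest integer exceeding 1.881 is 2.

k = 2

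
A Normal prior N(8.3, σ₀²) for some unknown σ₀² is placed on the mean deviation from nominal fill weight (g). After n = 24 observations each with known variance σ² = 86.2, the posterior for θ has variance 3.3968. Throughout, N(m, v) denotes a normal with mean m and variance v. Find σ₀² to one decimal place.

Posterior precision equals prior precision plus data precision: 1/σ_n² = 1/σ₀² + n/σ².
So 1/σ₀² = 1/3.3968 − 24/86.2 = 0.294395 − 0.278422 = 0.015973.
Hence σ₀² = 1/0.015973 ≈ 62.6.

σ₀² = 62.6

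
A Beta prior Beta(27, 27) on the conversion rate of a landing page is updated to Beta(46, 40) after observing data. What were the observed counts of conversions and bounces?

A Beta(α, β) prior with s successes and f failures in binomial data gives a Beta(α+s, β+f) posterior.
So s = 46 − 27 = 19 and f = 40 − 27 = 13.

19 conversions and 13 bounces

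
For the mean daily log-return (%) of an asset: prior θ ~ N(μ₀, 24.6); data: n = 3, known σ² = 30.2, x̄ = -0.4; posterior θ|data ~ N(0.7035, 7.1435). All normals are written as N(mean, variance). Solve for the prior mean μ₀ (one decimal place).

With known observation variance, the Normal–Normal posterior has precision τ_n = τ₀ + n/σ² and mean μ_n = (τ₀μ₀ + (n/σ²)x̄)/τ_n.
Here τ₀ = 1/24.6 = 0.040650 and τ_data = 3/30.2 = 0.099338, so τ_n = 0.139988.
Rearranging for μ₀: μ₀ = (μ_n·τ_n − τ_data·x̄)/τ₀ = (0.7035·0.139988 − 0.099338·-0.4) / 0.040650 = 0.138217/0.040650 ≈ 3.4.

μ₀ = 3.4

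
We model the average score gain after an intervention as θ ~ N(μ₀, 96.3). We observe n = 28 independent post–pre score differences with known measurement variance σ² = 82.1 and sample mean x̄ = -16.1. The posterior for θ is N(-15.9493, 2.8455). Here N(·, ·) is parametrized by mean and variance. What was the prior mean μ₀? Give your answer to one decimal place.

With known observation variance, the Normal–Normal posterior has precision τ_n = τ₀ + n/σ² and mean μ_n = (τ₀μ₀ + (n/σ²)x̄)/τ_n.
Here τ₀ = 1/96.3 = 0.010384 and τ_data = 28/82.1 = 0.341048, so τ_n = 0.351432.
Rearranging for μ₀: μ₀ = (μ_n·τ_n − τ_data·x̄)/τ₀ = (-15.9493·0.351432 − 0.341048·-16.1) / 0.010384 = -0.114222/0.010384 ≈ -11.0.

μ₀ = -11.0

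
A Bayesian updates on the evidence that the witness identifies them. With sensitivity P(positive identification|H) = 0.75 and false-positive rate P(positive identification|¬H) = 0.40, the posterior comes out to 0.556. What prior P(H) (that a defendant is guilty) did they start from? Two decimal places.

P(H) = 0.40

Bayes' rule in odds form gives O(H|E) = O(H)·[P(E|H)/P(E|¬H)], hence O(H) = O(H|E)/LR.
Posterior odds = 0.556/(1−0.556) = 1.2523. LR = 0.75/0.40 = 1.8750.
Prior odds = 1.2523/1.8750 = 0.6679, so P(H) = 0.6679/(1+0.6679) ≈ 0.40.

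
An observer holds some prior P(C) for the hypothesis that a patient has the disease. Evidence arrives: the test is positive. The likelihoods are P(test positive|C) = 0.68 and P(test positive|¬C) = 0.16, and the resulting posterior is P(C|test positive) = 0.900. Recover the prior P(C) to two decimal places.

P(C) = 0.68

In odds form, posterior odds = prior odds × likelihood ratio, so prior odds = posterior odds ÷ LR.
Posterior odds = 0.900/(1−0.900) = 9.0000. LR = 0.68/0.16 = 4.2500.
Prior odds = 9.0000/4.2500 = 2.1176, so P(C) = 2.1176/(1+2.1176) ≈ 0.68.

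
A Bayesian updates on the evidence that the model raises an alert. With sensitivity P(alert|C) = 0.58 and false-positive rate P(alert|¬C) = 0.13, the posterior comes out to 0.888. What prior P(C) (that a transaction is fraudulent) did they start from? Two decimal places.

In odds form, posterior odds = prior odds × likelihood ratio, so prior odds = posterior odds ÷ LR.
Posterior odds = 0.888/(1−0.888) = 7.9286. LR = 0.58/0.13 = 4.4615.
Prior odds = 7.9286/4.4615 = 1.7771, so P(C) = 1.7771/(1+1.7771) ≈ 0.64.

P(C) = 0.64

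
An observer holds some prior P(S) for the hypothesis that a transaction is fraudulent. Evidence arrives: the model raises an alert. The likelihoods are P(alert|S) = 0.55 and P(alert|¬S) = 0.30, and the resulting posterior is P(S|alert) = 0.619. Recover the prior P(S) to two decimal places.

P(S) = 0.47

Bayes' rule in odds form gives O(S|E) = O(S)·[P(E|S)/P(E|¬S)], hence O(S) = O(S|E)/LR.
Posterior odds = 0.619/(1−0.619) = 1.6247. LR = 0.55/0.30 = 1.8333.
Prior odds = 1.6247/1.8333 = 0.8862, so P(S) = 0.8862/(1+0.8862) ≈ 0.47.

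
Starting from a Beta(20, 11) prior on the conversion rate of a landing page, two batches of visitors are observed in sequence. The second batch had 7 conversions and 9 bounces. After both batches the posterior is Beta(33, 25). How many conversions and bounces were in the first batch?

6 conversions and 5 bounces

Sequential conjugate updates are equivalent to a single update on the pooled data, so total successes = posterior α − prior α and total failures = posterior β − prior β.
Total across both batches: 33−20=13 conversions, 25−11=14 bounces.
Subtract the second batch: 13−7=6 conversions and 14−9=5 bounces.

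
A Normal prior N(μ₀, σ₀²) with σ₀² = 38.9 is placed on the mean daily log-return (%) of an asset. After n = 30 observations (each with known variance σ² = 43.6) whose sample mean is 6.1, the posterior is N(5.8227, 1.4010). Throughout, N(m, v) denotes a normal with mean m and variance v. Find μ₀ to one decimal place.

μ₀ = -1.6

The posterior mean is a precision-weighted average: μ_n = (τ₀μ₀ + τ_data·x̄)/(τ₀+τ_data), with τ₀=1/σ₀² and τ_data=n/σ².
Here τ₀ = 1/38.9 = 0.025707 and τ_data = 30/43.6 = 0.688073, so τ_n = 0.713780.
Rearranging for μ₀: μ₀ = (μ_n·τ_n − τ_data·x̄)/τ₀ = (5.8227·0.713780 − 0.688073·6.1) / 0.025707 = -0.041118/0.025707 ≈ -1.6.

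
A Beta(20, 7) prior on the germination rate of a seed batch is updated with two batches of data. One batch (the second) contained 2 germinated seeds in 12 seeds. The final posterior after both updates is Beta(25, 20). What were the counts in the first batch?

Because Beta–binomial updating is additive in the counts, the combined data contributed (α_post−α_prior, β_post−β_prior) successes and failures.
Total across both batches: 25−20=5 germinated seeds, 20−7=13 non-germinating seeds.
Subtract the second batch: 5−2=3 germinated seeds and 13−10=3 non-germinating seeds.

3 germinated seeds and 3 non-germinating seeds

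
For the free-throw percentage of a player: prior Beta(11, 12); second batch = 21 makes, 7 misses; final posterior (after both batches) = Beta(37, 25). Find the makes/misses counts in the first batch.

Sequential conjugate updates are equivalent to a single update on the pooled data, so total successes = posterior α − prior α and total failures = posterior β − prior β.
Total across both batches: 37−11=26 makes, 25−12=13 misses.
Subtract the second batch: 26−21=5 makes and 13−7=6 misses.

5 makes and 6 misses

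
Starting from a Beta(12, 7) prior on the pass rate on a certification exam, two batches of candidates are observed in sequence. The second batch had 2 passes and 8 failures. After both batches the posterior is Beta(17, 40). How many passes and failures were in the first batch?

Sequential conjugate updates are equivalent to a single update on the pooled data, so total successes = posterior α − prior α and total failures = posterior β − prior β.
Total across both batches: 17−12=5 passes, 40−7=33 failures.
Subtract the second batch: 5−2=3 passes and 33−8=25 failures.

3 passes and 25 failures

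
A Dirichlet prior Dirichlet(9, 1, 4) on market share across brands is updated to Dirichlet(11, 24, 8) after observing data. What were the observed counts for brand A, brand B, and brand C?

For a Dirichlet(α) prior with multinomial counts c, the posterior is Dirichlet(α + c) componentwise.
Counts are posterior − prior componentwise: 11−9=2, 24−1=23, 8−4=4.

counts (2, 23, 4)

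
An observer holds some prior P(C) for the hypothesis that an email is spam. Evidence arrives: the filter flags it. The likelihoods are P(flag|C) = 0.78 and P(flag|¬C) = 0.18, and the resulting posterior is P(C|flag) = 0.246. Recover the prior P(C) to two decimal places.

In odds form, posterior odds = prior odds × likelihood ratio, so prior odds = posterior odds ÷ LR.
Posterior odds = 0.246/(1−0.246) = 0.3263. LR = 0.78/0.18 = 4.3333.
Prior odds = 0.3263/4.3333 = 0.0753, so P(C) = 0.0753/(1+0.0753) ≈ 0.07.

P(C) = 0.07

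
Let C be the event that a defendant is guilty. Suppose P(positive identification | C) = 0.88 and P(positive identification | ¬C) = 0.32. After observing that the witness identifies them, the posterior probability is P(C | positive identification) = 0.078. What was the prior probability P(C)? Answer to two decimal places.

P(C) = 0.03

Bayes' rule in odds form gives O(C|E) = O(C)·[P(E|C)/P(E|¬C)], hence O(C) = O(C|E)/LR.
Posterior odds = 0.078/(1−0.078) = 0.0846. LR = 0.88/0.32 = 2.7500.
Prior odds = 0.0846/2.7500 = 0.0308, so P(C) = 0.0308/(1+0.0308) ≈ 0.03.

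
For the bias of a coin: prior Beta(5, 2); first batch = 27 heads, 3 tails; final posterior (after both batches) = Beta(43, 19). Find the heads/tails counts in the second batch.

11 heads and 14 tails

Sequential conjugate updates are equivalent to a single update on the pooled data, so total successes = posterior α − prior α and total failures = posterior β − prior β.
Total across both batches: 43−5=38 heads, 19−2=17 tails.
Subtract the first batch: 38−27=11 heads and 17−3=14 tails.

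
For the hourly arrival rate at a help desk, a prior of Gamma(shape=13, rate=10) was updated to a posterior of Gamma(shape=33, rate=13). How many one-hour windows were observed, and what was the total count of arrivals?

A Gamma(α, β) prior (rate parametrization) on a Poisson rate with n observations summing to S gives posterior Gamma(α+S, β+n).
Matching: Σxᵢ = 33 − 13 = 20 and n = 13 − 10 = 3.

n = 3 one-hour windows with total 20 arrivals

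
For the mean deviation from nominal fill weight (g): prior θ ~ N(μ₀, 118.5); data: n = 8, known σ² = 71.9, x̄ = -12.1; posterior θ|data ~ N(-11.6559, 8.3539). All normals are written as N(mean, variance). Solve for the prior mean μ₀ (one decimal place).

With known observation variance, the Normal–Normal posterior has precision τ_n = τ₀ + n/σ² and mean μ_n = (τ₀μ₀ + (n/σ²)x̄)/τ_n.
Here τ₀ = 1/118.5 = 0.008439 and τ_data = 8/71.9 = 0.111266, so τ_n = 0.119705.
Rearranging for μ₀: μ₀ = (μ_n·τ_n − τ_data·x̄)/τ₀ = (-11.6559·0.119705 − 0.111266·-12.1) / 0.008439 = -0.048951/0.008439 ≈ -5.8.

μ₀ = -5.8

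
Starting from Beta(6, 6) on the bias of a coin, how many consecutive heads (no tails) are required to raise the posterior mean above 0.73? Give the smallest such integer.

k = 11

After k heads and 0 tails the posterior is Beta(6+k, 6), with mean (6+k)/(6+6+k).
Set (6+k)/(12+k) > 0.73 and solve: k > (0.73·12 − 6)/(1 − 0.73) = 10.222.
The smallest integer exceeding 10.222 is 11, and checking k=11: (17)/(23) = 0.7391 > 0.73.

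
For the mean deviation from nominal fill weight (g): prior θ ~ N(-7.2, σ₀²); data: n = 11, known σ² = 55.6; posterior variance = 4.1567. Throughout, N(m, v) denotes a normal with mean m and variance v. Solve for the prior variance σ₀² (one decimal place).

σ₀² = 23.4

For the Normal–Normal model with known σ², precisions add: τ_n = τ₀ + n/σ².
So 1/σ₀² = 1/4.1567 − 11/55.6 = 0.240575 − 0.197842 = 0.042733.
Hence σ₀² = 1/0.042733 ≈ 23.4.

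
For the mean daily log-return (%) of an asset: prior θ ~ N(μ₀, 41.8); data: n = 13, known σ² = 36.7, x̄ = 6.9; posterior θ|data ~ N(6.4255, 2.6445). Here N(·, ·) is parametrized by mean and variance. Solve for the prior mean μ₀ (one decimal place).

μ₀ = -0.6

The posterior mean is a precision-weighted average: μ_n = (τ₀μ₀ + τ_data·x̄)/(τ₀+τ_data), with τ₀=1/σ₀² and τ_data=n/σ².
Here τ₀ = 1/41.8 = 0.023923 and τ_data = 13/36.7 = 0.354223, so τ_n = 0.378146.
Rearranging for μ₀: μ₀ = (μ_n·τ_n − τ_data·x̄)/τ₀ = (6.4255·0.378146 − 0.354223·6.9) / 0.023923 = -0.014362/0.023923 ≈ -0.6.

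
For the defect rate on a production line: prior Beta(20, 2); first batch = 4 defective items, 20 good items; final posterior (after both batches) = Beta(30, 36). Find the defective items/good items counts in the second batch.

Because Beta–binomial updating is additive in the counts, the combined data contributed (α_post−α_prior, β_post−β_prior) successes and failures.
Total across both batches: 30−20=10 defective items, 36−2=34 good items.
Subtract the first batch: 10−4=6 defective items and 34−20=14 good items.

6 defective items and 14 good items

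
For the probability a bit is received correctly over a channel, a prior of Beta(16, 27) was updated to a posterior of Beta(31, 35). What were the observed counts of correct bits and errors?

Beta is conjugate to the binomial likelihood: posterior = Beta(α+s, β+f).
Match parameters: s=31−16=15, f=35−27=8.

15 correct bits and 8 errors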